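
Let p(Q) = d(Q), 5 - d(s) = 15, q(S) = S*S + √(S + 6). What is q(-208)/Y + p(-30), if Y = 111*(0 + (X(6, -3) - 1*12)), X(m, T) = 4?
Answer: -6518/111 - I*√202/888 ≈ -58.721 - 0.016005*I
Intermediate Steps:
q(S) = S² + √(6 + S)
d(s) = -10 (d(s) = 5 - 1*15 = 5 - 15 = -10)
p(Q) = -10
Y = -888 (Y = 111*(0 + (4 - 1*12)) = 111*(0 + (4 - 12)) = 111*(0 - 8) = 111*(-8) = -888)
q(-208)/Y + p(-30) = ((-208)² + √(6 - 208))/(-888) - 10 = (43264 + √(-202))*(-1/888) - 10 = (43264 + I*√202)*(-1/888) - 10 = (-5408/111 - I*√202/888) - 10 = -6518/111 - I*√202/888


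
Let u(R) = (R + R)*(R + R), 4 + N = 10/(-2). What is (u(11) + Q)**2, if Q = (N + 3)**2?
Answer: 270400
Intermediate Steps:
N = -9 (N = -4 + 10/(-2) = -4 + 10*(-1/2) = -4 - 5 = -9)
u(R) = 4*R**2 (u(R) = (2*R)*(2*R) = 4*R**2)
Q = 36 (Q = (-9 + 3)**2 = (-6)**2 = 36)
(u(11) + Q)**2 = (4*11**2 + 36)**2 = (4*121 + 36)**2 = (484 + 36)**2 = 520**2 = 270400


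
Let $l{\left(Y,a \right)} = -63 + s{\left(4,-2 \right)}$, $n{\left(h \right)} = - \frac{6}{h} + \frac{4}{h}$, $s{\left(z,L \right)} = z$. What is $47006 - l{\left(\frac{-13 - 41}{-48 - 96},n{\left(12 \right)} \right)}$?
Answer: $47065$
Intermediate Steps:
$n{\left(h \right)} = - \frac{2}{h}$
$l{\left(Y,a \right)} = -59$ ($l{\left(Y,a \right)} = -63 + 4 = -59$)
$47006 - l{\left(\frac{-13 - 41}{-48 - 96},n{\left(12 \right)} \right)} = 47006 - -59 = 47006 + 59 = 47065$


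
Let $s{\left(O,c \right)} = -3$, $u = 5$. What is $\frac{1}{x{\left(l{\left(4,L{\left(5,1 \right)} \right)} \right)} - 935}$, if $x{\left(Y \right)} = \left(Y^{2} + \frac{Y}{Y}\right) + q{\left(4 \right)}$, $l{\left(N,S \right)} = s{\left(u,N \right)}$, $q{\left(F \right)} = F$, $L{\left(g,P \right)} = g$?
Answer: $- \frac{1}{921} \approx -0.0010858$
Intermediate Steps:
$l{\left(N,S \right)} = -3$
$x{\left(Y \right)} = 5 + Y^{2}$ ($x{\left(Y \right)} = \left(Y^{2} + \frac{Y}{Y}\right) + 4 = \left(Y^{2} + 1\right) + 4 = \left(1 + Y^{2}\right) + 4 = 5 + Y^{2}$)
$\frac{1}{x{\left(l{\left(4,L{\left(5,1 \right)} \right)} \right)} - 935} = \frac{1}{\left(5 + \left(-3\right)^{2}\right) - 935} = \frac{1}{\left(5 + 9\right) - 935} = \frac{1}{14 - 935} = \frac{1}{-921} = - \frac{1}{921}$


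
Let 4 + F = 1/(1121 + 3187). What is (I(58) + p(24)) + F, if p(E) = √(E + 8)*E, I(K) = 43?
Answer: 168013/4308 + 96*√2 ≈ 174.76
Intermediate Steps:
p(E) = E*√(8 + E) (p(E) = √(8 + E)*E = E*√(8 + E))
F = -17231/4308 (F = -4 + 1/(1121 + 3187) = -4 + 1/4308 = -17231/4308 ≈ -3.9998)
(I(58) + p(24)) + F = (43 + 24*√(8 + 24)) - 17231/4308 = (43 + 24*√32) - 17231/4308 = (43 + 24*(4*√2)) - 17231/4308 = (43 + 96*√2) - 17231/4308 = 168013/4308 + 96*√2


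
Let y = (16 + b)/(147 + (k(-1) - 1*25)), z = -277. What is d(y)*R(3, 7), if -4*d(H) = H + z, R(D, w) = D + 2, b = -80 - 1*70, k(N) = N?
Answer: 168255/484 ≈ 347.63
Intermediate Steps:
b = -150 (b = -80 - 70 = -150)
R(D, w) = 2 + D
y = -134/121 (y = (16 - 150)/(147 + (-1 - 1*25)) = -134/(147 + (-1 - 25)) = -134/(147 - 26) = -134/121 ≈ -1.1074)
d(H) = 277/4 - H/4 (d(H) = -(H - 277)/4 = -(-277 + H)/4 = 277/4 - H/4)
d(y)*R(3, 7) = (277/4 - ¼*(-134/121))*(2 + 3) = (277/4 + 67/242)*5 = (33651/484)*5 = 168255/484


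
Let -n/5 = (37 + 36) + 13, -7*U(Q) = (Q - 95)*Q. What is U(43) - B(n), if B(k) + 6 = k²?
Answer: -1292022/7 ≈ -1.8457e+5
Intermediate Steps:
U(Q) = -Q*(-95 + Q)/7 (U(Q) = -(Q - 95)*Q/7 = -(-95 + Q)*Q/7 = -Q*(-95 + Q)/7)
n = -430 (n = -5*((37 + 36) + 13) = -5*(73 + 13) = -5*86 = -430)
B(k) = -6 + k²
U(43) - B(n) = (⅐)*43*(95 - 1*43) - (-6 + (-430)²) = (⅐)*43*(95 - 43) - (-6 + 184900) = (⅐)*43*52 - 1*184894 = 2236/7 - 184894 = -1292022/7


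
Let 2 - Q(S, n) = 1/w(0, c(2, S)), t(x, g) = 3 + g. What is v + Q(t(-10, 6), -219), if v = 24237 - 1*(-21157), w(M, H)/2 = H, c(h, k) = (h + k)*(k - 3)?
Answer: 5992271/132 ≈ 45396.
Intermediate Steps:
c(h, k) = (-3 + k)*(h + k) (c(h, k) = (h + k)*(-3 + k) = (-3 + k)*(h + k))
w(M, H) = 2*H
Q(S, n) = 2 - 1/(-12 - 2*S + 2*S**2) (Q(S, n) = 2 - 1/(2*(S**2 - 3*2 - 3*S + 2*S)) = 2 - 1/(2*(S**2 - 6 - 3*S + 2*S)) = 2 - 1/(2*(-6 + S**2 - S)) = 2 - 1/(-12 - 2*S + 2*S**2))
v = 45394 (v = 24237 + 21157 = 45394)
v + Q(t(-10, 6), -219) = 45394 + (25/2 - 2*(3 + 6)**2 + 2*(3 + 6))/(6 + (3 + 6) - (3 + 6)**2) = 45394 + (25/2 - 2*9**2 + 2*9)/(6 + 9 - 1*9**2) = 45394 + (25/2 - 2*81 + 18)/(6 + 9 - 1*81) = 45394 + (25/2 - 162 + 18)/(6 + 9 - 81) = 45394 - 263/2/(-66) = 45394 - 1/66*(-263/2) = 45394 + 263/132 = 5992271/132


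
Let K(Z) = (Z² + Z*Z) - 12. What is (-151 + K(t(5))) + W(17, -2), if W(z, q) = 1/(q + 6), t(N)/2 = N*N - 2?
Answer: 16277/4 ≈ 4069.3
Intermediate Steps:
t(N) = -4 + 2*N² (t(N) = 2*(N*N - 2) = 2*(N² - 2) = 2*(-2 + N²) = -4 + 2*N²)
W(z, q) = 1/(6 + q)
K(Z) = -12 + 2*Z² (K(Z) = (Z² + Z²) - 12 = 2*Z² - 12 = -12 + 2*Z²)
(-151 + K(t(5))) + W(17, -2) = (-151 + (-12 + 2*(-4 + 2*5²)²)) + 1/(6 - 2) = (-151 + (-12 + 2*(-4 + 2*25)²)) + 1/4 = (-151 + (-12 + 2*(-4 + 50)²)) + ¼ = (-151 + (-12 + 2*46²)) + ¼ = (-151 + (-12 + 2*2116)) + ¼ = (-151 + (-12 + 4232)) + ¼ = (-151 + 4220) + ¼ = 4069 + ¼ = 16277/4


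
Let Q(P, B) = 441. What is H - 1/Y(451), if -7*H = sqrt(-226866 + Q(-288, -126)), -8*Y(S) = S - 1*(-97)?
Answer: 2/137 - 5*I*sqrt(9057)/7 ≈ 0.014599 - 67.977*I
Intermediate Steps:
Y(S) = -97/8 - S/8 (Y(S) = -(S - 1*(-97))/8 = -(S + 97)/8 = -(97 + S)/8 = -97/8 - S/8)
H = -5*I*sqrt(9057)/7 (H = -sqrt(-226866 + 441)/7 = -5*I*sqrt(9057)/7 ≈ -67.977*I)
H - 1/Y(451) = -5*I*sqrt(9057)/7 - 1/(-97/8 - 1/8*451) = -5*I*sqrt(9057)/7 - 1/(-97/8 - 451/8) = -5*I*sqrt(9057)/7 - 1/(-137/2) = -5*I*sqrt(9057)/7 - 1*(-2/137) = -5*I*sqrt(9057)/7 + 2/137 = 2/137 - 5*I*sqrt(9057)/7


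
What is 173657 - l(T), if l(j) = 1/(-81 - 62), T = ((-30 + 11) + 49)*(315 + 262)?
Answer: 24832952/143 ≈ 1.7366e+5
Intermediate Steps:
T = 17310 (T = (-19 + 49)*577 = 30*577 = 17310)
l(j) = -1/143 (l(j) = 1/(-143) = -1/143)
173657 - l(T) = 173657 - 1*(-1/143) = 173657 + 1/143 = 24832952/143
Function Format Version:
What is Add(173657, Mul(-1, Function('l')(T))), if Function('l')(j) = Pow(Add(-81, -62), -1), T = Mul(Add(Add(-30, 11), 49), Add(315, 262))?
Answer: Rational(24832952, 143) ≈ 1.7366e+5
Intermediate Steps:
T = 17310 (T = Mul(Add(-19, 49), 577) = Mul(30, 577) = 17310)
Function('l')(j) = Rational(-1, 143) (Function('l')(j) = Pow(-143, -1) = Rational(-1, 143))
Add(173657, Mul(-1, Function('l')(T))) = Add(173657, Mul(-1, Rational(-1, 143))) = Add(173657, Rational(1, 143)) = Rational(24832952, 143)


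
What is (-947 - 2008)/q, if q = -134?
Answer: 2955/134 ≈ 22.052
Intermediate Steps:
(-947 - 2008)/q = (-947 - 2008)/(-134) = -2955*(-1/134) = 2955/134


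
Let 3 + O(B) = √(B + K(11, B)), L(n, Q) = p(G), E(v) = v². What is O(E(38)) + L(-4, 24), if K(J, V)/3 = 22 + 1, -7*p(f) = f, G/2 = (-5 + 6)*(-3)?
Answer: -15/7 + √1513 ≈ 36.754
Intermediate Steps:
G = -6 (G = 2*((-5 + 6)*(-3)) = 2*(1*(-3)) = 2*(-3) = -6)
p(f) = -f/7
L(n, Q) = 6/7 (L(n, Q) = -⅐*(-6) = 6/7)
K(J, V) = 69 (K(J, V) = 3*(22 + 1) = 3*23 = 69)
O(B) = -3 + √(69 + B) (O(B) = -3 + √(B + 69) = -3 + √(69 + B))
O(E(38)) + L(-4, 24) = (-3 + √(69 + 38²)) + 6/7 = (-3 + √(69 + 1444)) + 6/7 = (-3 + √1513) + 6/7 = -15/7 + √1513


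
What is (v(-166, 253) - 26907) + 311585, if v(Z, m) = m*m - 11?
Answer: 348676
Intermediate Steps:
v(Z, m) = -11 + m² (v(Z, m) = m² - 11 = -11 + m²)
(v(-166, 253) - 26907) + 311585 = ((-11 + 253²) - 26907) + 311585 = ((-11 + 64009) - 26907) + 311585 = (63998 - 26907) + 311585 = 37091 + 311585 = 348676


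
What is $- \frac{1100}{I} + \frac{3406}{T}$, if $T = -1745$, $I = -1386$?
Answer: $- \frac{127328}{109935} \approx -1.1582$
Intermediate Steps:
$- \frac{1100}{I} + \frac{3406}{T} = - \frac{1100}{-1386} + \frac{3406}{-1745} = \left(-1100\right) \left(- \frac{1}{1386}\right) + 3406 \left(- \frac{1}{1745}\right) = \frac{50}{63} - \frac{3406}{1745} = - \frac{127328}{109935}$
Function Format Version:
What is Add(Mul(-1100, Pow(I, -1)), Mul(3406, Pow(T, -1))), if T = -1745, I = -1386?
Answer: Rational(-127328, 109935) ≈ -1.1582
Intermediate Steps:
Add(Mul(-1100, Pow(I, -1)), Mul(3406, Pow(T, -1))) = Add(Mul(-1100, Pow(-1386, -1)), Mul(3406, Pow(-1745, -1))) = Add(Mul(-1100, Rational(-1, 1386)), Mul(3406, Rational(-1, 1745))) = Add(Rational(50, 63), Rational(-3406, 1745)) = Rational(-127328, 109935)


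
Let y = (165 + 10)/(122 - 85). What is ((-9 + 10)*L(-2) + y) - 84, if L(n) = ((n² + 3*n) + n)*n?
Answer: -2637/37 ≈ -71.270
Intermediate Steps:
L(n) = n*(n² + 4*n) (L(n) = (n² + 4*n)*n = n*(n² + 4*n))
y = 175/37 ≈ 4.7297
((-9 + 10)*L(-2) + y) - 84 = ((-9 + 10)*((-2)²*(4 - 2)) + 175/37) - 84 = (1*(4*2) + 175/37) - 84 = (1*8 + 175/37) - 84 = (8 + 175/37) - 84 = 471/37 - 84 = -2637/37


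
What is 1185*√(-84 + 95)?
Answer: 1185*√11 ≈ 3930.2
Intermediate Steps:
1185*√(-84 + 95) = 1185*√11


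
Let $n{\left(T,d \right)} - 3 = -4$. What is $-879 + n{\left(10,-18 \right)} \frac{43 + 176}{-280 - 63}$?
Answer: $- \frac{301278}{343} \approx -878.36$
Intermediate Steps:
$n{\left(T,d \right)} = -1$ ($n{\left(T,d \right)} = 3 - 4 = -1$)
$-879 + n{\left(10,-18 \right)} \frac{43 + 176}{-280 - 63} = -879 - \frac{43 + 176}{-280 - 63} = -879 - \frac{219}{-343} = -879 - 219 \left(- \frac{1}{343}\right) = -879 - - \frac{219}{343} = -879 + \frac{219}{343} = - \frac{301278}{343}$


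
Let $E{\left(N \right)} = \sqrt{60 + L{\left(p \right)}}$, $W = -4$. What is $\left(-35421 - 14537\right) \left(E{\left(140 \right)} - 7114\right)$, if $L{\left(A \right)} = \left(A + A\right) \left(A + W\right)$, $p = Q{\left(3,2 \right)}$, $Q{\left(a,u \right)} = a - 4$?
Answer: $355401212 - 49958 \sqrt{70} \approx 3.5498 \cdot 10^{8}$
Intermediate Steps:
$Q{\left(a,u \right)} = -4 + a$
$p = -1$ ($p = -4 + 3 = -1$)
$L{\left(A \right)} = 2 A \left(-4 + A\right)$ ($L{\left(A \right)} = \left(A + A\right) \left(A - 4\right) = 2 A \left(-4 + A\right)$)
$E{\left(N \right)} = \sqrt{70}$ ($E{\left(N \right)} = \sqrt{60 + 2 \left(-1\right) \left(-4 - 1\right)} = \sqrt{60 + 2 \left(-1\right) \left(-5\right)} = \sqrt{60 + 10} = \sqrt{70}$)
$\left(-35421 - 14537\right) \left(E{\left(140 \right)} - 7114\right) = \left(-35421 - 14537\right) \left(\sqrt{70} - 7114\right) = - 49958 \left(-7114 + \sqrt{70}\right) = 355401212 - 49958 \sqrt{70}$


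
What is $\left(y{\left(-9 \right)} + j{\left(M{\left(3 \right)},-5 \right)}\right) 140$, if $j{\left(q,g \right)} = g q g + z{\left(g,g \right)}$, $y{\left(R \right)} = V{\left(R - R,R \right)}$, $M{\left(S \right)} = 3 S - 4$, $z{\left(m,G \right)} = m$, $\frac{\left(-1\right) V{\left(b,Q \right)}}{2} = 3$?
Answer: $15960$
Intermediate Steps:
$V{\left(b,Q \right)} = -6$ ($V{\left(b,Q \right)} = \left(-2\right) 3 = -6$)
$M{\left(S \right)} = -4 + 3 S$
$y{\left(R \right)} = -6$
$j{\left(q,g \right)} = g + q g^{2}$ ($j{\left(q,g \right)} = g q g + g = q g^{2} + g = g + q g^{2}$)
$\left(y{\left(-9 \right)} + j{\left(M{\left(3 \right)},-5 \right)}\right) 140 = \left(-6 - 5 \left(1 - 5 \left(-4 + 3 \cdot 3\right)\right)\right) 140 = \left(-6 - 5 \left(1 - 5 \left(-4 + 9\right)\right)\right) 140 = \left(-6 - 5 \left(1 - 25\right)\right) 140 = \left(-6 - -120\right) 140 = \left(-6 + 120\right) 140 = 114 \cdot 140 = 15960$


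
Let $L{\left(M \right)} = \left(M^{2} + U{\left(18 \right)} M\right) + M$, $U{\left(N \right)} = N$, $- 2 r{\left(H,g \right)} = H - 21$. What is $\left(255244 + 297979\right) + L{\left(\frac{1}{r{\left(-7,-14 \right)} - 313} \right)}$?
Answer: $\frac{49458683743}{89401} \approx 5.5322 \cdot 10^{5}$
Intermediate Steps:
$r{\left(H,g \right)} = \frac{21}{2} - \frac{H}{2}$ ($r{\left(H,g \right)} = - \frac{H - 21}{2} = - \frac{-21 + H}{2} = \frac{21}{2} - \frac{H}{2}$)
$L{\left(M \right)} = M^{2} + 19 M$ ($L{\left(M \right)} = \left(M^{2} + 18 M\right) + M = M^{2} + 19 M$)
$\left(255244 + 297979\right) + L{\left(\frac{1}{r{\left(-7,-14 \right)} - 313} \right)} = \left(255244 + 297979\right) + \frac{19 + \frac{1}{\left(\frac{21}{2} - - \frac{7}{2}\right) - 313}}{\left(\frac{21}{2} - - \frac{7}{2}\right) - 313} = 553223 + \frac{19 + \frac{1}{\left(\frac{21}{2} + \frac{7}{2}\right) - 313}}{\left(\frac{21}{2} + \frac{7}{2}\right) - 313} = 553223 + \frac{19 + \frac{1}{14 - 313}}{14 - 313} = 553223 + \frac{19 + \frac{1}{-299}}{-299} = 553223 - \frac{19 - \frac{1}{299}}{299} = 553223 - \frac{5680}{89401} = \frac{49458683743}{89401}$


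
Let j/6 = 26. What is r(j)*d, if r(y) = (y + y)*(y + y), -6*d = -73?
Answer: 1184352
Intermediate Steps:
d = 73/6 (d = -⅙*(-73) = 73/6 ≈ 12.167)
j = 156 (j = 6*26 = 156)
r(y) = 4*y² (r(y) = (2*y)*(2*y) = 4*y²)
r(j)*d = (4*156²)*(73/6) = (4*24336)*(73/6) = 97344*(73/6) = 1184352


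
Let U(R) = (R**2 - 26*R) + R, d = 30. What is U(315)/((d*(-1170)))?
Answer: -203/78 ≈ -2.6026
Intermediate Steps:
U(R) = R**2 - 25*R
U(315)/((d*(-1170))) = (315*(-25 + 315))/((30*(-1170))) = (315*290)/(-35100) = 91350*(-1/35100) = -203/78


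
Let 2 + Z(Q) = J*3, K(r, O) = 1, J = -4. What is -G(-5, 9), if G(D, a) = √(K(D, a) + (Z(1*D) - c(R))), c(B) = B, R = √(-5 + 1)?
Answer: -√(-13 - 2*I) ≈ -0.27654 + 3.6161*I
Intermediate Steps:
R = 2*I (R = √(-4) = 2*I ≈ 2.0*I)
Z(Q) = -14 (Z(Q) = -2 - 4*3 = -2 - 12 = -14)
G(D, a) = √(-13 - 2*I) (G(D, a) = √(1 + (-14 - 2*I)) = √(-13 - 2*I))
-G(-5, 9) = -√(-13 - 2*I)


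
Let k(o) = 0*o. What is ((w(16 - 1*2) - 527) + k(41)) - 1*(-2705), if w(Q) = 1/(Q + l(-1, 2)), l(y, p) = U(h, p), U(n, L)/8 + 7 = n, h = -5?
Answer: 178595/82 ≈ 2178.0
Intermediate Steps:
U(n, L) = -56 + 8*n
l(y, p) = -96 (l(y, p) = -56 + 8*(-5) = -56 - 40 = -96)
k(o) = 0
w(Q) = 1/(-96 + Q) (w(Q) = 1/(Q - 96) = 1/(-96 + Q))
((w(16 - 1*2) - 527) + k(41)) - 1*(-2705) = ((1/(-96 + (16 - 1*2)) - 527) + 0) - 1*(-2705) = ((1/(-96 + (16 - 2)) - 527) + 0) + 2705 = ((1/(-96 + 14) - 527) + 0) + 2705 = ((1/(-82) - 527) + 0) + 2705 = ((-1/82 - 527) + 0) + 2705 = (-43215/82 + 0) + 2705 = -43215/82 + 2705 = 178595/82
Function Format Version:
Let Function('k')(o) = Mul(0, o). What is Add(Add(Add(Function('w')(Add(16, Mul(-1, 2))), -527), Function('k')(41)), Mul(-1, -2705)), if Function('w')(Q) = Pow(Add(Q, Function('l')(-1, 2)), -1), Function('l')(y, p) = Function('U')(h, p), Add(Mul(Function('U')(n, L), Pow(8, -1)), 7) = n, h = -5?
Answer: Rational(178595, 82) ≈ 2178.0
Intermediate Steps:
Function('U')(n, L) = Add(-56, Mul(8, n))
Function('l')(y, p) = -96 (Function('l')(y, p) = Add(-56, Mul(8, -5)) = Add(-56, -40) = -96)
Function('k')(o) = 0
Function('w')(Q) = Pow(Add(-96, Q), -1) (Function('w')(Q) = Pow(Add(Q, -96), -1) = Pow(Add(-96, Q), -1))
Add(Add(Add(Function('w')(Add(16, Mul(-1, 2))), -527), Function('k')(41)), Mul(-1, -2705)) = Add(Add(Add(Pow(Add(-96, Add(16, Mul(-1, 2))), -1), -527), 0), Mul(-1, -2705)) = Add(Add(Add(Pow(Add(-96, Add(16, -2)), -1), -527), 0), 2705) = Add(Add(Add(Pow(Add(-96, 14), -1), -527), 0), 2705) = Add(Add(Add(Pow(-82, -1), -527), 0), 2705) = Add(Add(Add(Rational(-1, 82), -527), 0), 2705) = Add(Add(Rational(-43215, 82), 0), 2705) = Add(Rational(-43215, 82), 2705) = Rational(178595, 82)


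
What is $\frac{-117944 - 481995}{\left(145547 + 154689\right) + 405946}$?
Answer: $- \frac{599939}{706182} \approx -0.84955$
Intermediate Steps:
$\frac{-117944 - 481995}{\left(145547 + 154689\right) + 405946} = - \frac{599939}{300236 + 405946} = - \frac{599939}{706182}$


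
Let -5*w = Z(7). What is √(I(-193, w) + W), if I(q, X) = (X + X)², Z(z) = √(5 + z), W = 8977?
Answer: √224473/5 ≈ 94.757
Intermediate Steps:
w = -2*√3/5 (w = -√(5 + 7)/5 = -2*√3/5 ≈ -0.69282)
I(q, X) = 4*X² (I(q, X) = (2*X)² = 4*X²)
√(I(-193, w) + W) = √(4*(-2*√3/5)² + 8977) = √(4*(12/25) + 8977) = √(48/25 + 8977) = √(224473/25) = √224473/5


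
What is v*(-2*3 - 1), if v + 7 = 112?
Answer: -735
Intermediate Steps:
v = 105 (v = -7 + 112 = 105)
v*(-2*3 - 1) = 105*(-2*3 - 1) = 105*(-6 - 1) = 105*(-7) = -735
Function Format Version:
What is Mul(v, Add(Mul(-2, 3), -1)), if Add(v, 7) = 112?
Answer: -735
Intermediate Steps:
v = 105 (v = Add(-7, 112) = 105)
Mul(v, Add(Mul(-2, 3), -1)) = Mul(105, Add(Mul(-2, 3), -1)) = Mul(105, Add(-6, -1)) = Mul(105, -7) = -735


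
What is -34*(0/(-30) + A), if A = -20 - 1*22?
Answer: 1428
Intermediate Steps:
A = -42 (A = -20 - 22 = -42)
-34*(0/(-30) + A) = -34*(0/(-30) - 42) = -34*(0*(-1/30) - 42) = -34*(0 - 42) = -34*(-42) = 1428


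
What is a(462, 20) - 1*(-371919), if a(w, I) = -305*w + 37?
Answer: 231046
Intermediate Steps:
a(w, I) = 37 - 305*w
a(462, 20) - 1*(-371919) = (37 - 305*462) - 1*(-371919) = (37 - 140910) + 371919 = -140873 + 371919 = 231046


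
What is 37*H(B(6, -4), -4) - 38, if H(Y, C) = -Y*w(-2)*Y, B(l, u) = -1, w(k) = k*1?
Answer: 36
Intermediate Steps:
w(k) = k
H(Y, C) = 2*Y² (H(Y, C) = -Y*(-2)*Y = -(-2*Y)*Y = -(-2)*Y² = 2*Y²)
37*H(B(6, -4), -4) - 38 = 37*(2*(-1)²) - 38 = 37*(2*1) - 38 = 37*2 - 38 = 74 - 38 = 36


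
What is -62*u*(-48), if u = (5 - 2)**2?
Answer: 26784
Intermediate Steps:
u = 9 (u = 3**2 = 9)
-62*u*(-48) = -62*9*(-48) = -558*(-48) = 26784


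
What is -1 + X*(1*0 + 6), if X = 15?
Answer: 89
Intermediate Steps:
-1 + X*(1*0 + 6) = -1 + 15*(1*0 + 6) = -1 + 15*(0 + 6) = -1 + 15*6 = -1 + 90 = 89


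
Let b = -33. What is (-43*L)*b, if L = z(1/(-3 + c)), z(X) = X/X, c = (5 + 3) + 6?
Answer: 1419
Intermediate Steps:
c = 14 (c = 8 + 6 = 14)
z(X) = 1
L = 1
(-43*L)*b = -43*1*(-33) = -43*(-33) = 1419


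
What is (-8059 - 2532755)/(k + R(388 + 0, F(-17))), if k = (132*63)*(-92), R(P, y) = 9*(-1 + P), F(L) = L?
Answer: 846938/253863 ≈ 3.3362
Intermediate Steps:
R(P, y) = -9 + 9*P
k = -765072 (k = 8316*(-92) = -765072)
(-8059 - 2532755)/(k + R(388 + 0, F(-17))) = (-8059 - 2532755)/(-765072 + (-9 + 9*(388 + 0))) = -2540814/(-765072 + (-9 + 9*388)) = -2540814/(-765072 + (-9 + 3492)) = -2540814/(-765072 + 3483) = -2540814/(-761589) = -2540814*(-1/761589) = 846938/253863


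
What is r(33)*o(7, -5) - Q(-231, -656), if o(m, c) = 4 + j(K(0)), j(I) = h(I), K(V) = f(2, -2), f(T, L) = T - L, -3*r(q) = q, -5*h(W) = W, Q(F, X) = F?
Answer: 979/5 ≈ 195.80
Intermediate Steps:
h(W) = -W/5
r(q) = -q/3
K(V) = 4 (K(V) = 2 - 1*(-2) = 2 + 2 = 4)
j(I) = -I/5
o(m, c) = 16/5 (o(m, c) = 4 - 1/5*4 = 4 - 4/5 = 16/5)
r(33)*o(7, -5) - Q(-231, -656) = -1/3*33*(16/5) - 1*(-231) = -11*16/5 + 231 = -176/5 + 231 = 979/5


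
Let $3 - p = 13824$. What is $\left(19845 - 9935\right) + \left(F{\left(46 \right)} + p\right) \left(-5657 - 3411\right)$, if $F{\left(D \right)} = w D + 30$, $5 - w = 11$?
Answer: $127569466$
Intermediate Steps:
$p = -13821$ ($p = 3 - 13824 = -13821$)
$w = -6$ ($w = 5 - 11 = -6$)
$F{\left(D \right)} = 30 - 6 D$ ($F{\left(D \right)} = - 6 D + 30 = 30 - 6 D$)
$\left(19845 - 9935\right) + \left(F{\left(46 \right)} + p\right) \left(-5657 - 3411\right) = \left(19845 - 9935\right) + \left(\left(30 - 276\right) - 13821\right) \left(-5657 - 3411\right) = 9910 + \left(\left(30 - 276\right) - 13821\right) \left(-9068\right) = 9910 + \left(-246 - 13821\right) \left(-9068\right) = 9910 - -127559556 = 9910 + 127559556 = 127569466$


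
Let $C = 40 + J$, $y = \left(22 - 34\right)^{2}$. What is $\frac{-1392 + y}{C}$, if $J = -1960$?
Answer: $\frac{13}{20} \approx 0.65$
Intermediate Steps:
$y = 144$ ($y = \left(-12\right)^{2} = 144$)
$C = -1920$ ($C = 40 - 1960 = -1920$)
$\frac{-1392 + y}{C} = \frac{-1392 + 144}{-1920} = \left(-1248\right) \left(- \frac{1}{1920}\right) = \frac{13}{20}$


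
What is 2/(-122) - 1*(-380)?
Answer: 23179/61 ≈ 379.98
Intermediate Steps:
2/(-122) - 1*(-380) = -1/122*2 + 380 = -1/61 + 380 = 23179/61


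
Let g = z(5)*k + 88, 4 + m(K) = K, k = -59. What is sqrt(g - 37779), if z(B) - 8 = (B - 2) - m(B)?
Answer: I*sqrt(38281) ≈ 195.66*I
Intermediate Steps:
m(K) = -4 + K
z(B) = 10 (z(B) = 8 + ((B - 2) - (-4 + B)) = 8 + ((-2 + B) + (4 - B)) = 8 + 2 = 10)
g = -502 (g = 10*(-59) + 88 = -590 + 88 = -502)
sqrt(g - 37779) = sqrt(-502 - 37779) = sqrt(-38281) = I*sqrt(38281)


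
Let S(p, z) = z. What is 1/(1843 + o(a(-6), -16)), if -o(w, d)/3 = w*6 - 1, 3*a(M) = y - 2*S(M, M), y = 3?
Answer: 1/1756 ≈ 0.00056948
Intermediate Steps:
a(M) = 1 - 2*M/3 (a(M) = (3 - 2*M)/3 = 1 - 2*M/3)
o(w, d) = 3 - 18*w (o(w, d) = -3*(w*6 - 1) = -3*(6*w - 1) = -3*(-1 + 6*w) = 3 - 18*w)
1/(1843 + o(a(-6), -16)) = 1/(1843 + (3 - 18*(1 - 2/3*(-6)))) = 1/(1843 + (3 - 18*(1 + 4))) = 1/(1843 + (3 - 18*5)) = 1/(1843 + (3 - 90)) = 1/(1843 - 87) = 1/1756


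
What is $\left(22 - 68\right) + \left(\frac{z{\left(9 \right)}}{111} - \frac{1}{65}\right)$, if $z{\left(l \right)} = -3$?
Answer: $- \frac{110732}{2405} \approx -46.042$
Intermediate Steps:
$\left(22 - 68\right) + \left(\frac{z{\left(9 \right)}}{111} - \frac{1}{65}\right) = \left(22 - 68\right) - \left(\frac{1}{65} + \frac{1}{37}\right) = -46 - \frac{102}{2405} = - \frac{110732}{2405}$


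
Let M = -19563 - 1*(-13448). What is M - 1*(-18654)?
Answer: 12539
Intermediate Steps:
M = -6115 (M = -19563 + 13448 = -6115)
M - 1*(-18654) = -6115 - 1*(-18654) = -6115 + 18654 = 12539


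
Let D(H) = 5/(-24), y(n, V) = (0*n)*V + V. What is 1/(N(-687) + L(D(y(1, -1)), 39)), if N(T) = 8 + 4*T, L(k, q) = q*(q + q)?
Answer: 1/302 ≈ 0.0033113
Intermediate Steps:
y(n, V) = V (y(n, V) = 0*V + V = 0 + V = V)
D(H) = -5/24 (D(H) = 5*(-1/24) = -5/24)
L(k, q) = 2*q² (L(k, q) = q*(2*q) = 2*q²)
1/(N(-687) + L(D(y(1, -1)), 39)) = 1/((8 + 4*(-687)) + 2*39²) = 1/((8 - 2748) + 2*1521) = 1/(-2740 + 3042) = 1/302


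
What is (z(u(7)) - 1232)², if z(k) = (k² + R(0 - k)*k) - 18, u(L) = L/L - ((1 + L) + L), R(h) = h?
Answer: 1562500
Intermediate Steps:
u(L) = -2*L (u(L) = 1 - (1 + 2*L) = 1 + (-1 - 2*L) = -2*L)
z(k) = -18 (z(k) = (k² + (0 - k)*k) - 18 = (k² + (-k)*k) - 18 = (k² - k²) - 18 = 0 - 18 = -18)
(z(u(7)) - 1232)² = (-18 - 1232)² = (-1250)² = 1562500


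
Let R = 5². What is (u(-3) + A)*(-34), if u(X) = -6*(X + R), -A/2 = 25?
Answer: 6188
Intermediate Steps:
A = -50 (A = -2*25 = -50)
R = 25
u(X) = -150 - 6*X (u(X) = -6*(X + 25) = -6*(25 + X) = -150 - 6*X)
(u(-3) + A)*(-34) = ((-150 - 6*(-3)) - 50)*(-34) = ((-150 + 18) - 50)*(-34) = (-132 - 50)*(-34) = -182*(-34) = 6188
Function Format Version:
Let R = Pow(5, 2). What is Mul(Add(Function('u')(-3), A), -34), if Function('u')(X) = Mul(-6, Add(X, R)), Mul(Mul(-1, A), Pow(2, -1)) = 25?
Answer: 6188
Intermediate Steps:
A = -50 (A = Mul(-2, 25) = -50)
R = 25
Function('u')(X) = Add(-150, Mul(-6, X)) (Function('u')(X) = Mul(-6, Add(X, 25)) = Mul(-6, Add(25, X)) = Add(-150, Mul(-6, X)))
Mul(Add(Function('u')(-3), A), -34) = Mul(Add(Add(-150, Mul(-6, -3)), -50), -34) = Mul(Add(Add(-150, 18), -50), -34) = Mul(Add(-132, -50), -34) = Mul(-182, -34) = 6188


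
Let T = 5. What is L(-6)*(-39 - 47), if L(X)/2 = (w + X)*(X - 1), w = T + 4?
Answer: 3612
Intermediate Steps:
w = 9 (w = 5 + 4 = 9)
L(X) = 2*(-1 + X)*(9 + X) (L(X) = 2*((9 + X)*(X - 1)) = 2*((9 + X)*(-1 + X)) = 2*((-1 + X)*(9 + X)) = 2*(-1 + X)*(9 + X))
L(-6)*(-39 - 47) = (-18 + 2*(-6)² + 16*(-6))*(-39 - 47) = (-18 + 2*36 - 96)*(-86) = (-18 + 72 - 96)*(-86) = -42*(-86) = 3612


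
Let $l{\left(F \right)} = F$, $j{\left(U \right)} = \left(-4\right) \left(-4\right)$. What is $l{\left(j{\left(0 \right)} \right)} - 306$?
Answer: $-290$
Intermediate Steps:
$j{\left(U \right)} = 16$
$l{\left(j{\left(0 \right)} \right)} - 306 = 16 - 306 = -290$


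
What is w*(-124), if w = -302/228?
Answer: 9362/57 ≈ 164.25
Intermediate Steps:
w = -151/114 (w = -302*1/228 = -151/114 ≈ -1.3246)
w*(-124) = -151/114*(-124) = 9362/57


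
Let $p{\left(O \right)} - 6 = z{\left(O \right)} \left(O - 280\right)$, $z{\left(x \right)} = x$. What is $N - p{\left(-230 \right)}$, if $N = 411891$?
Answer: $294585$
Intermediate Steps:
$p{\left(O \right)} = 6 + O \left(-280 + O\right)$ ($p{\left(O \right)} = 6 + O \left(O - 280\right) = 6 + O \left(-280 + O\right)$)
$N - p{\left(-230 \right)} = 411891 - \left(6 + \left(-230\right)^{2} - -64400\right) = 411891 - \left(6 + 52900 + 64400\right) = 411891 - 117306 = 294585$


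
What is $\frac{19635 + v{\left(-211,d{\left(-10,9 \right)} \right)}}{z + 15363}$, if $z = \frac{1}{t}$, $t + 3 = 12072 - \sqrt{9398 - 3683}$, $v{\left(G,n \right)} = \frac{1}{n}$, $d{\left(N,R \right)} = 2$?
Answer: $\frac{87876657156013857}{68755523983056938} - \frac{117813 \sqrt{635}}{68755523983056938} \approx 1.2781$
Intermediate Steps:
$t = 12069 - 3 \sqrt{635}$ ($t = -3 + \left(12072 - \sqrt{9398 - 3683}\right) = -3 + \left(12072 - \sqrt{5715}\right) = -3 + \left(12072 - 3 \sqrt{635}\right) = 12069 - 3 \sqrt{635} \approx 11993.0$)
$z = \frac{1}{12069 - 3 \sqrt{635}} \approx 8.3379 \cdot 10^{-5}$
$\frac{19635 + v{\left(-211,d{\left(-10,9 \right)} \right)}}{z + 15363} = \frac{19635 + \frac{1}{2}}{\left(\frac{1341}{16183894} + \frac{\sqrt{635}}{48551682}\right) + 15363} = \frac{19635 + \frac{1}{2}}{\frac{248633164863}{16183894} + \frac{\sqrt{635}}{48551682}} = \frac{39271}{2 \left(\frac{248633164863}{16183894} + \frac{\sqrt{635}}{48551682}\right)}$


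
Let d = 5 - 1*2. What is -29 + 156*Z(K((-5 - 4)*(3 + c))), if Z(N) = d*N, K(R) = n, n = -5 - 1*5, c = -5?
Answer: -4709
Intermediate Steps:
n = -10 (n = -5 - 5 = -10)
d = 3 (d = 5 - 2 = 3)
K(R) = -10
Z(N) = 3*N
-29 + 156*Z(K((-5 - 4)*(3 + c))) = -29 + 156*(3*(-10)) = -29 + 156*(-30) = -29 - 4680 = -4709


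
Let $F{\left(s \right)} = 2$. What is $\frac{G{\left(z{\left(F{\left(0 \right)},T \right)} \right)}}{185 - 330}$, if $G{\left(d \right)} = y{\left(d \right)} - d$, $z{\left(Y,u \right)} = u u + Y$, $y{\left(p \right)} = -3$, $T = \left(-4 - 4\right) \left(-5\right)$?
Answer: $\frac{321}{29} \approx 11.069$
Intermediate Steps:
$T = 40$ ($T = \left(-8\right) \left(-5\right) = 40$)
$z{\left(Y,u \right)} = Y + u^{2}$ ($z{\left(Y,u \right)} = u^{2} + Y = Y + u^{2}$)
$G{\left(d \right)} = -3 - d$
$\frac{G{\left(z{\left(F{\left(0 \right)},T \right)} \right)}}{185 - 330} = \frac{-3 - \left(2 + 40^{2}\right)}{185 - 330} = \frac{-3 - \left(2 + 1600\right)}{-145} = \left(-3 - 1602\right) \left(- \frac{1}{145}\right) = \left(-1605\right) \left(- \frac{1}{145}\right) = \frac{321}{29}$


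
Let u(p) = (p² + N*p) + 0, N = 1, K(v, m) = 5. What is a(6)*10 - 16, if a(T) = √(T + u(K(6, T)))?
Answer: 44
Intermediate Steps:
u(p) = p + p² (u(p) = (p² + 1*p) + 0 = (p² + p) + 0 = (p + p²) + 0 = p + p²)
a(T) = √(30 + T) (a(T) = √(T + 5*(1 + 5)) = √(T + 5*6) = √(T + 30) = √(30 + T))
a(6)*10 - 16 = √(30 + 6)*10 - 16 = √36*10 - 16 = 6*10 - 16 = 60 - 16 = 44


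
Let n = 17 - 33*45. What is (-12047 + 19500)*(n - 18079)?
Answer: -145683791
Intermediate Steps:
n = -1468 (n = 17 - 1485 = -1468)
(-12047 + 19500)*(n - 18079) = (-12047 + 19500)*(-1468 - 18079) = 7453*(-19547) = -145683791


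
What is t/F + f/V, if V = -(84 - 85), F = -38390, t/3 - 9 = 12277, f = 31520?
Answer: 605007971/19195 ≈ 31519.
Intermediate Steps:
t = 36858 (t = 27 + 3*12277 = 27 + 36831 = 36858)
V = 1 (V = -1*(-1) = 1)
t/F + f/V = 36858/(-38390) + 31520/1 = 36858*(-1/38390) + 31520*1 = -18429/19195 + 31520 = 605007971/19195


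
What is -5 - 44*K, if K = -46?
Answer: 2019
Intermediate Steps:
-5 - 44*K = -5 - 44*(-46) = -5 + 2024 = 2019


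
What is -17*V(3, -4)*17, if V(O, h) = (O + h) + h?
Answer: 1445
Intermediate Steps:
V(O, h) = O + 2*h
-17*V(3, -4)*17 = -17*(3 + 2*(-4))*17 = -17*(3 - 8)*17 = -17*(-5)*17 = 85*17 = 1445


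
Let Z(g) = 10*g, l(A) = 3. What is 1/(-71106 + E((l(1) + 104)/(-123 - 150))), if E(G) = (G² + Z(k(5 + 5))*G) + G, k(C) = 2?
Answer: -74529/5300061056 ≈ -1.4062e-5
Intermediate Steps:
E(G) = G² + 21*G (E(G) = (G² + (10*2)*G) + G = (G² + 20*G) + G = G² + 21*G)
1/(-71106 + E((l(1) + 104)/(-123 - 150))) = 1/(-71106 + ((3 + 104)/(-123 - 150))*(21 + (3 + 104)/(-123 - 150))) = 1/(-71106 + (107/(-273))*(21 + 107/(-273))) = 1/(-71106 + (107*(-1/273))*(21 + 107*(-1/273))) = 1/(-71106 - 107*(21 - 107/273)/273) = 1/(-71106 - 107/273*5626/273) = 1/(-71106 - 601982/74529) = 1/(-5300061056/74529) = -74529/5300061056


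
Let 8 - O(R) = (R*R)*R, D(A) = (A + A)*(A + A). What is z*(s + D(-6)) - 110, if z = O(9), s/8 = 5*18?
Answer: -623054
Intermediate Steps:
D(A) = 4*A² (D(A) = (2*A)*(2*A) = 4*A²)
O(R) = 8 - R³ (O(R) = 8 - R*R*R = 8 - R²*R = 8 - R³)
s = 720 (s = 8*(5*18) = 8*90 = 720)
z = -721 (z = 8 - 1*9³ = 8 - 1*729 = 8 - 729 = -721)
z*(s + D(-6)) - 110 = -721*(720 + 4*(-6)²) - 110 = -721*(720 + 4*36) - 110 = -721*(720 + 144) - 110 = -721*864 - 110 = -622944 - 110 = -623054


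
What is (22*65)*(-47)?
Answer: -67210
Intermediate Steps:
(22*65)*(-47) = 1430*(-47) = -67210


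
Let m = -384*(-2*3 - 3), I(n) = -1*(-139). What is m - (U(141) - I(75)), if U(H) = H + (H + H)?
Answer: 3172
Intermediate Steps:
I(n) = 139
U(H) = 3*H (U(H) = H + 2*H = 3*H)
m = 3456 (m = -384*(-6 - 3) = -384*(-9) = 3456)
m - (U(141) - I(75)) = 3456 - (3*141 - 1*139) = 3456 - (423 - 139) = 3456 - 1*284 = 3456 - 284 = 3172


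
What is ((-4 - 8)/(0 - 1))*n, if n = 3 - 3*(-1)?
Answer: 72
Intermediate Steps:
n = 6 (n = 3 + 3 = 6)
((-4 - 8)/(0 - 1))*n = ((-4 - 8)/(0 - 1))*6 = -12/(-1)*6 = -12*(-1)*6 = 12*6 = 72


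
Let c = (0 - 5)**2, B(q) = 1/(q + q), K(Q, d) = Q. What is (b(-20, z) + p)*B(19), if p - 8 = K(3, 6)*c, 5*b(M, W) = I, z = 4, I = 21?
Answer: 218/95 ≈ 2.2947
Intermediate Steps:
b(M, W) = 21/5 (b(M, W) = (1/5)*21 = 21/5)
B(q) = 1/(2*q)
c = 25 (c = (-5)**2 = 25)
p = 83 (p = 8 + 3*25 = 8 + 75 = 83)
(b(-20, z) + p)*B(19) = (21/5 + 83)*((1/2)/19) = 436*((1/2)*(1/19))/5 = (436/5)*(1/38) = 218/95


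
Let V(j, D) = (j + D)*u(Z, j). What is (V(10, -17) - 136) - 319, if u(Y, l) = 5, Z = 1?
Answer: -490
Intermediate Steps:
V(j, D) = 5*D + 5*j (V(j, D) = (j + D)*5 = (D + j)*5 = 5*D + 5*j)
(V(10, -17) - 136) - 319 = ((5*(-17) + 5*10) - 136) - 319 = ((-85 + 50) - 136) - 319 = (-35 - 136) - 319 = -171 - 319 = -490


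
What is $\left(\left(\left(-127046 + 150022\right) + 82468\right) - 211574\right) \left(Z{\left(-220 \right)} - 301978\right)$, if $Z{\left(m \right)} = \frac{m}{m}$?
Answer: $32048819010$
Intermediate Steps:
$Z{\left(m \right)} = 1$
$\left(\left(\left(-127046 + 150022\right) + 82468\right) - 211574\right) \left(Z{\left(-220 \right)} - 301978\right) = \left(\left(\left(-127046 + 150022\right) + 82468\right) - 211574\right) \left(1 - 301978\right) = \left(\left(22976 + 82468\right) - 211574\right) \left(-301977\right) = \left(105444 - 211574\right) \left(-301977\right) = \left(-106130\right) \left(-301977\right) = 32048819010$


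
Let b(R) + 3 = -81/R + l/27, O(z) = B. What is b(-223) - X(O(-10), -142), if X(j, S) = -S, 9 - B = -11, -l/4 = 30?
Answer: -299206/2007 ≈ -149.08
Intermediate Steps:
l = -120 (l = -4*30 = -120)
B = 20 (B = 9 - 1*(-11) = 9 + 11 = 20)
O(z) = 20
b(R) = -67/9 - 81/R (b(R) = -3 + (-81/R - 120/27) = -3 + (-81/R - 120*1/27) = -3 + (-81/R - 40/9) = -3 + (-40/9 - 81/R) = -67/9 - 81/R)
b(-223) - X(O(-10), -142) = (-67/9 - 81/(-223)) - (-1)*(-142) = (-67/9 - 81*(-1/223)) - 1*142 = (-67/9 + 81/223) - 142 = -14212/2007 - 142 = -299206/2007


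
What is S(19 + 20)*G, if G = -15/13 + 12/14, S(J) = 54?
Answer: -1458/91 ≈ -16.022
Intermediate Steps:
G = -27/91 (G = -15*1/13 + 12*(1/14) = -15/13 + 6/7 = -27/91 ≈ -0.29670)
S(19 + 20)*G = 54*(-27/91) = -1458/91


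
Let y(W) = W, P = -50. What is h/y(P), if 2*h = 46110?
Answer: -4611/10 ≈ -461.10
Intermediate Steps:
h = 23055 (h = (½)*46110 = 23055)
h/y(P) = 23055/(-50) = 23055*(-1/50) = -4611/10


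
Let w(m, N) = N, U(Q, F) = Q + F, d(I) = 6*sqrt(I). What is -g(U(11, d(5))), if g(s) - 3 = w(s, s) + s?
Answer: -25 - 12*sqrt(5) ≈ -51.833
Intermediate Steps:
U(Q, F) = F + Q
g(s) = 3 + 2*s (g(s) = 3 + (s + s) = 3 + 2*s)
-g(U(11, d(5))) = -(3 + 2*(6*sqrt(5) + 11)) = -(3 + 2*(11 + 6*sqrt(5))) = -(3 + (22 + 12*sqrt(5))) = -(25 + 12*sqrt(5)) = -25 - 12*sqrt(5)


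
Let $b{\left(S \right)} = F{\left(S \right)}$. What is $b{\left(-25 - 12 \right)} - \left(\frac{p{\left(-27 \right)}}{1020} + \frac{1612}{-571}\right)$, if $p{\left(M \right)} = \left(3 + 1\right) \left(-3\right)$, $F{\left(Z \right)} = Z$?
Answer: $- \frac{1658204}{48535} \approx -34.165$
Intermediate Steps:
$b{\left(S \right)} = S$
$p{\left(M \right)} = -12$ ($p{\left(M \right)} = 4 \left(-3\right) = -12$)
$b{\left(-25 - 12 \right)} - \left(\frac{p{\left(-27 \right)}}{1020} + \frac{1612}{-571}\right) = \left(-25 - 12\right) - \left(- \frac{12}{1020} + \frac{1612}{-571}\right) = -37 - \left(\left(-12\right) \frac{1}{1020} + 1612 \left(- \frac{1}{571}\right)\right) = -37 - \left(- \frac{1}{85} - \frac{1612}{571}\right) = -37 - - \frac{137591}{48535} = -37 + \frac{137591}{48535} = - \frac{1658204}{48535}$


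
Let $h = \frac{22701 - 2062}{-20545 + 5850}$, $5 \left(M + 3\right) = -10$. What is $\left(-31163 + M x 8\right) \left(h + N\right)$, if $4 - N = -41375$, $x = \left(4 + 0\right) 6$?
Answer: $- \frac{19532189895218}{14695} \approx -1.3292 \cdot 10^{9}$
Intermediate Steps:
$x = 24$ ($x = 4 \cdot 6 = 24$)
$N = 41379$ ($N = 4 - -41375 = 4 + 41375 = 41379$)
$M = -5$ ($M = -3 + \frac{1}{5} \left(-10\right) = -3 - 2 = -5$)
$h = - \frac{20639}{14695}$ ($h = \frac{20639}{-14695} = 20639 \left(- \frac{1}{14695}\right) = - \frac{20639}{14695} \approx -1.4045$)
$\left(-31163 + M x 8\right) \left(h + N\right) = \left(-31163 + \left(-5\right) 24 \cdot 8\right) \left(- \frac{20639}{14695} + 41379\right) = \left(-31163 - 960\right) \frac{608043766}{14695} = \left(-32123\right) \frac{608043766}{14695} = - \frac{19532189895218}{14695}$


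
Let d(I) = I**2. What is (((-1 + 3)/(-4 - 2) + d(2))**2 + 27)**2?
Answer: 132496/81 ≈ 1635.8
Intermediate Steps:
(((-1 + 3)/(-4 - 2) + d(2))**2 + 27)**2 = (((-1 + 3)/(-4 - 2) + 2**2)**2 + 27)**2 = ((2/(-6) + 4)**2 + 27)**2 = ((2*(-1/6) + 4)**2 + 27)**2 = ((-1/3 + 4)**2 + 27)**2 = ((11/3)**2 + 27)**2 = (121/9 + 27)**2 = (364/9)**2 = 132496/81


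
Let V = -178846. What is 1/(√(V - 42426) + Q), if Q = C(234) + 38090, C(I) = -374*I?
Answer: -24713/1221575374 - I*√55318/1221575374 ≈ -2.023e-5 - 1.9254e-7*I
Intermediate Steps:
Q = -49426 (Q = -374*234 + 38090 = -87516 + 38090 = -49426)
1/(√(V - 42426) + Q) = 1/(√(-178846 - 42426) - 49426) = 1/(√(-221272) - 49426) = 1/(2*I*√55318 - 49426) = 1/(-49426 + 2*I*√55318)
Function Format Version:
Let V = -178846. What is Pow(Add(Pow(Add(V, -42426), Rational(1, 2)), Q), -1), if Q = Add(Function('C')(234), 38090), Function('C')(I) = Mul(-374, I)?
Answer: Add(Rational(-24713, 1221575374), Mul(Rational(-1, 1221575374), I, Pow(55318, Rational(1, 2)))) ≈ Add(-2.0230e-5, Mul(-1.9254e-7, I))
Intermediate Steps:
Q = -49426 (Q = Add(Mul(-374, 234), 38090) = Add(-87516, 38090) = -49426)
Pow(Add(Pow(Add(V, -42426), Rational(1, 2)), Q), -1) = Pow(Add(Pow(Add(-178846, -42426), Rational(1, 2)), -49426), -1) = Pow(Add(Pow(-221272, Rational(1, 2)), -49426), -1) = Pow(Add(Mul(2, I, Pow(55318, Rational(1, 2))), -49426), -1) = Pow(Add(-49426, Mul(2, I, Pow(55318, Rational(1, 2)))), -1)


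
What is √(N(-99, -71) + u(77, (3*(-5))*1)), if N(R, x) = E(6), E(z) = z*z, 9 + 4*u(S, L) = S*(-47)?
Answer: I*√871 ≈ 29.513*I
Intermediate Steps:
u(S, L) = -9/4 - 47*S/4 (u(S, L) = -9/4 + (S*(-47))/4 = -9/4 + (-47*S)/4 = -9/4 - 47*S/4)
E(z) = z²
N(R, x) = 36 (N(R, x) = 6² = 36)
√(N(-99, -71) + u(77, (3*(-5))*1)) = √(36 + (-9/4 - 47/4*77)) = √(36 + (-9/4 - 3619/4)) = √(36 - 907) = √(-871) = I*√871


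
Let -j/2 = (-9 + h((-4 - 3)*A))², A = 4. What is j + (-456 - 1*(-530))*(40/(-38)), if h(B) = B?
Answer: -53502/19 ≈ -2815.9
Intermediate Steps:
j = -2738 (j = -2*(-9 + (-4 - 3)*4)² = -2*(-9 - 7*4)² = -2*(-9 - 28)² = -2*(-37)² = -2*1369 = -2738)
j + (-456 - 1*(-530))*(40/(-38)) = -2738 + (-456 - 1*(-530))*(40/(-38)) = -2738 + (-456 + 530)*(40*(-1/38)) = -2738 + 74*(-20/19) = -2738 - 1480/19 = -53502/19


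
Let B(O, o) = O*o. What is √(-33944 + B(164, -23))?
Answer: 2*I*√9429 ≈ 194.21*I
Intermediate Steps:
√(-33944 + B(164, -23)) = √(-33944 + 164*(-23)) = √(-33944 - 3772) = √(-37716) = 2*I*√9429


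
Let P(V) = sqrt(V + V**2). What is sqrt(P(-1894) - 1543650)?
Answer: sqrt(-1543650 + sqrt(3585342)) ≈ 1241.7*I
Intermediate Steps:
sqrt(P(-1894) - 1543650) = sqrt(sqrt(-1894*(1 - 1894)) - 1543650) = sqrt(sqrt(-1894*(-1893)) - 1543650) = sqrt(sqrt(3585342) - 1543650) = sqrt(-1543650 + sqrt(3585342))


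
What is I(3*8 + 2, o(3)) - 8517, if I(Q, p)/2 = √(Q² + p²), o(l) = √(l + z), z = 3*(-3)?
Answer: -8517 + 2*√670 ≈ -8465.2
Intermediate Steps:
z = -9
o(l) = √(-9 + l) (o(l) = √(l - 9) = √(-9 + l))
I(Q, p) = 2*√(Q² + p²)
I(3*8 + 2, o(3)) - 8517 = 2*√((3*8 + 2)² + (√(-9 + 3))²) - 8517 = 2*√((24 + 2)² + (√(-6))²) - 8517 = 2*√(26² + (I*√6)²) - 8517 = 2*√(676 - 6) - 8517 = 2*√670 - 8517 = -8517 + 2*√670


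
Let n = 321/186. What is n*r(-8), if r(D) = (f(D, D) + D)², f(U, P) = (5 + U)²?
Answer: 107/62 ≈ 1.7258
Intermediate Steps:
n = 107/62 (n = 321*(1/186) = 107/62 ≈ 1.7258)
r(D) = (D + (5 + D)²)² (r(D) = ((5 + D)² + D)² = (D + (5 + D)²)²)
n*r(-8) = 107*(-8 + (5 - 8)²)²/62 = 107*(-8 + (-3)²)²/62 = 107*(-8 + 9)²/62 = (107/62)*1² = (107/62)*1 = 107/62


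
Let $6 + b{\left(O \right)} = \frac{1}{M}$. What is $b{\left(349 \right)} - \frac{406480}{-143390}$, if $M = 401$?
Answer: $- \frac{18185447}{5749939} \approx -3.1627$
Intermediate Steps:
$b{\left(O \right)} = - \frac{2405}{401}$ ($b{\left(O \right)} = -6 + \frac{1}{401} = - \frac{2405}{401}$)
$b{\left(349 \right)} - \frac{406480}{-143390} = - \frac{2405}{401} - \frac{406480}{-143390} = - \frac{2405}{401} - - \frac{40648}{14339} = - \frac{2405}{401} + \frac{40648}{14339} = - \frac{18185447}{5749939}$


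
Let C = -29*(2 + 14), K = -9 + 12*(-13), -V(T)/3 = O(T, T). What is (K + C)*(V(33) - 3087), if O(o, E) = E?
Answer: 2003994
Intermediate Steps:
V(T) = -3*T
K = -165 (K = -9 - 156 = -165)
C = -464 (C = -29*16 = -464)
(K + C)*(V(33) - 3087) = (-165 - 464)*(-3*33 - 3087) = -629*(-99 - 3087) = -629*(-3186) = 2003994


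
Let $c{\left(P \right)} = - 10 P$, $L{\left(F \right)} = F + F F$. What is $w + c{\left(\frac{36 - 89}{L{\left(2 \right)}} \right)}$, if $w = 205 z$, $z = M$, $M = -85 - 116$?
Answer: $- \frac{123350}{3} \approx -41117.0$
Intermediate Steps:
$L{\left(F \right)} = F + F^{2}$
$M = -201$
$z = -201$
$w = -41205$ ($w = 205 \left(-201\right) = -41205$)
$w + c{\left(\frac{36 - 89}{L{\left(2 \right)}} \right)} = -41205 - 10 \frac{36 - 89}{2 \left(1 + 2\right)} = -41205 - 10 \left(- \frac{53}{2 \cdot 3}\right) = -41205 - 10 \left(- \frac{53}{6}\right) = -41205 - 10 \left(\left(-53\right) \frac{1}{6}\right) = -41205 - - \frac{265}{3} = -41205 + \frac{265}{3} = - \frac{123350}{3}$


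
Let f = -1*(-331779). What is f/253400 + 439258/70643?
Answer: 19249405871/2557276600 ≈ 7.5273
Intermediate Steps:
f = 331779
f/253400 + 439258/70643 = 331779/253400 + 439258/70643 = 331779*(1/253400) + 439258*(1/70643) = 47397/36200 + 439258/70643 = 19249405871/2557276600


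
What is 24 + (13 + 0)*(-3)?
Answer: -15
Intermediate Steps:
24 + (13 + 0)*(-3) = 24 + 13*(-3) = 24 - 39 = -15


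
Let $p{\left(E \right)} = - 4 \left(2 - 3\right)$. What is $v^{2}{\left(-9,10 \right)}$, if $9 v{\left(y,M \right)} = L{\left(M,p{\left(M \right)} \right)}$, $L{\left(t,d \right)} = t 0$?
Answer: $0$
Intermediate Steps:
$p{\left(E \right)} = 4$ ($p{\left(E \right)} = \left(-4\right) \left(-1\right) = 4$)
$L{\left(t,d \right)} = 0$
$v{\left(y,M \right)} = 0$ ($v{\left(y,M \right)} = \frac{1}{9} \cdot 0 = 0$)
$v^{2}{\left(-9,10 \right)} = 0^{2} = 0$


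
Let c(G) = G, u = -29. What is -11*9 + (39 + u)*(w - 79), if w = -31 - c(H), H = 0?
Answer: -1199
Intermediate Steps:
w = -31 (w = -31 - 1*0 = -31 + 0 = -31)
-11*9 + (39 + u)*(w - 79) = -11*9 + (39 - 29)*(-31 - 79) = -99 + 10*(-110) = -99 - 1100 = -1199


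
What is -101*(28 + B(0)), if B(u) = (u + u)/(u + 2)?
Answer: -2828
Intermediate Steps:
B(u) = 2*u/(2 + u) (B(u) = (2*u)/(2 + u) = 2*u/(2 + u))
-101*(28 + B(0)) = -101*(28 + 2*0/(2 + 0)) = -101*(28 + 2*0/2) = -101*(28 + 2*0*(½)) = -101*(28 + 0) = -101*28 = -2828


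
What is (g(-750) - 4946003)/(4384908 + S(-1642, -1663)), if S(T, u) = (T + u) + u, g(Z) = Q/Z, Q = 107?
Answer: -3709502357/3284955000 ≈ -1.1292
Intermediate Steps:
g(Z) = 107/Z
S(T, u) = T + 2*u
(g(-750) - 4946003)/(4384908 + S(-1642, -1663)) = (107/(-750) - 4946003)/(4384908 + (-1642 + 2*(-1663))) = (107*(-1/750) - 4946003)/(4384908 + (-1642 - 3326)) = (-107/750 - 4946003)/(4384908 - 4968) = -3709502357/750/4379940 = -3709502357/750*1/4379940 = -3709502357/3284955000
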